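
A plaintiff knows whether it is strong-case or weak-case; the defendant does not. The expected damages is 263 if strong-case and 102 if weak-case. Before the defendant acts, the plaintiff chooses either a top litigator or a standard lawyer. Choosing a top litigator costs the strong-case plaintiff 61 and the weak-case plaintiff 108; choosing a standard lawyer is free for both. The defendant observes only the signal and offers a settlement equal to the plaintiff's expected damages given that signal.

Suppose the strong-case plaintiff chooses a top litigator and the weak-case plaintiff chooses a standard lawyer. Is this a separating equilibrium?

No

Under separation the defendant infers type exactly: top litigator → strong-case (pays 263), standard lawyer → weak-case (pays 102).
Strong-case: top litigator gives 263 − 61 = 202; standard lawyer gives 102 − 0 = 102. No deviation. ✓
Weak-case: standard lawyer gives 102 − 0 = 102; top litigator gives 263 − 108 = 155. Would deviate. ✗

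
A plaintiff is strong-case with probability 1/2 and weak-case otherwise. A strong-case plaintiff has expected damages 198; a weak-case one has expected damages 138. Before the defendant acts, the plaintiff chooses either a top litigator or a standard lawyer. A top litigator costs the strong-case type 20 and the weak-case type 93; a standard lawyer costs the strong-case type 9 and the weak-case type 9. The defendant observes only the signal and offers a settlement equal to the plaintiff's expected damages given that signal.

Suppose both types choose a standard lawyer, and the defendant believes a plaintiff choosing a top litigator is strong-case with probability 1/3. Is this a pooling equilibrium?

On the equilibrium path (standard lawyer) the defendant holds the prior 1/2 and pays 1/2·198 + 1/2·138 = 168. Off-path (top litigator) belief 1/3 gives 1/3·198 + 2/3·138 = 158.
Strong-case: standard lawyer gives 168 − 9 = 159; top litigator gives 158 − 20 = 138. Stays. ✓
Weak-case: standard lawyer gives 168 − 9 = 159; top litigator gives 158 − 93 = 65. Stays. ✓
Beliefs are Bayes-consistent on-path and both types best-respond.

Yes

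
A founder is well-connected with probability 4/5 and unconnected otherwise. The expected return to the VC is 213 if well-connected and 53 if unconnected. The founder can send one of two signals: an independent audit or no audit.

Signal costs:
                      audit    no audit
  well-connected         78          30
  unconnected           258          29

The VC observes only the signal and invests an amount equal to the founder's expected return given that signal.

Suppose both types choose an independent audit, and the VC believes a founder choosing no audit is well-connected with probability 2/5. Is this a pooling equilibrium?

No

At the pooled signal (audit) the VC holds the prior 4/5 and pays 4/5·213 + 1/5·53 = 181. Off-path (no audit) belief 2/5 gives 2/5·213 + 3/5·53 = 117.
Well-connected: audit gives 181 − 78 = 103; no audit gives 117 − 30 = 87. Stays. ✓
Unconnected: audit gives 181 − 258 = -77; no audit gives 117 − 29 = 88. Deviates. ✗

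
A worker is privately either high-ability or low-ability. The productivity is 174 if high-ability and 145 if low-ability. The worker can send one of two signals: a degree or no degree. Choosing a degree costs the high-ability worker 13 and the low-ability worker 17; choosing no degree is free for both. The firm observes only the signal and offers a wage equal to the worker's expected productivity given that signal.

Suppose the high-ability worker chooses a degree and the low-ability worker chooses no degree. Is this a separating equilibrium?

If types separate, degree earns payment 174 and no degree earns 145.
High-ability: degree gives 174 − 13 = 161; no degree gives 145 − 0 = 145. No deviation. ✓
Low-ability: no degree gives 145 − 0 = 145; degree gives 174 − 17 = 157. Would deviate. ✗

No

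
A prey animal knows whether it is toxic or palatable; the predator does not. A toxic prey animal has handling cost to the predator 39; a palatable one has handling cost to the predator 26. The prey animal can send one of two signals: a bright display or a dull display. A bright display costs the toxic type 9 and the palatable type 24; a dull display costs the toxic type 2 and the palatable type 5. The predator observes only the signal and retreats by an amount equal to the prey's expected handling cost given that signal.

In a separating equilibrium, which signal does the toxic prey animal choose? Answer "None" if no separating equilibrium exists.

Try toxic → bright display, palatable → dull display:
  Under separation the predator infers type exactly: bright display → toxic (pays 39), dull display → palatable (pays 26).
  Toxic: bright display gives 39 − 9 = 30; dull display gives 26 − 2 = 24. No deviation. ✓
  Palatable: dull display gives 26 − 5 = 21; bright display gives 39 − 24 = 15. No deviation. ✓
Both hold — the toxic type sends bright display.

bright display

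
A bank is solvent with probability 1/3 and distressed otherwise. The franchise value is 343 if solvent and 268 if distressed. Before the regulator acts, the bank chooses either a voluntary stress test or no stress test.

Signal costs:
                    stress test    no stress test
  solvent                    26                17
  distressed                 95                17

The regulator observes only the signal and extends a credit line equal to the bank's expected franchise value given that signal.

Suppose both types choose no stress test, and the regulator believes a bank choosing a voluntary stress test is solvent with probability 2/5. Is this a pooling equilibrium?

Yes

At the pooled signal (no stress test) the regulator holds the prior 1/3 and pays 1/3·343 + 2/3·268 = 293. Off-path (stress test) belief 2/5 gives 2/5·343 + 3/5·268 = 298.
Solvent: no stress test gives 293 − 17 = 276; stress test gives 298 − 26 = 272. Stays. ✓
Distressed: no stress test gives 293 − 17 = 276; stress test gives 298 − 95 = 203. Stays. ✓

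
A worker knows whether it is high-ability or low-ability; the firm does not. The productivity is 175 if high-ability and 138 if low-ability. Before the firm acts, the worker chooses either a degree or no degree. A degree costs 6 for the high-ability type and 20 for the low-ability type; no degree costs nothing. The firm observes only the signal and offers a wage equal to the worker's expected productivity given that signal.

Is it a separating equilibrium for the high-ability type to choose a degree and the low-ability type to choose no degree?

If types separate, degree earns payment 175 and no degree earns 138.
High-ability: degree gives 175 − 6 = 169; no degree gives 138 − 0 = 138. No deviation. ✓
Low-ability: no degree gives 138 − 0 = 138; degree gives 175 − 20 = 155. Would deviate. ✗

No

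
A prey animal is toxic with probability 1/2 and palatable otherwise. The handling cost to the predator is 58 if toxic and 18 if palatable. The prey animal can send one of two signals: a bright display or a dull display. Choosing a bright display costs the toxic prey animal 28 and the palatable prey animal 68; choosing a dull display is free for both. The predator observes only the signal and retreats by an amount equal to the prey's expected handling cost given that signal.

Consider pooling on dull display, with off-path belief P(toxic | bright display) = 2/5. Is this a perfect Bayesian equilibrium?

Yes

On the equilibrium path (dull display) the predator holds the prior 1/2 and pays 1/2·58 + 1/2·18 = 38. Off-path (bright display) belief 2/5 gives 2/5·58 + 3/5·18 = 34.
Toxic: dull display gives 38 − 0 = 38; bright display gives 34 − 28 = 6. Stays. ✓
Palatable: dull display gives 38 − 0 = 38; bright display gives 34 − 68 = -34. Stays. ✓
Beliefs are Bayes-consistent on-path and both types best-respond.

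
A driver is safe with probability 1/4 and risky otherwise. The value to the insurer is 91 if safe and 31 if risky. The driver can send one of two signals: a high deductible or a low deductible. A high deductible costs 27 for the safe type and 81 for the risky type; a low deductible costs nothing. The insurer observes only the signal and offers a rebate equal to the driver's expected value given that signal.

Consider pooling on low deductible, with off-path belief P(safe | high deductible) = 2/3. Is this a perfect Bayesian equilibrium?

On the equilibrium path (low deductible) the insurer holds the prior 1/4 and pays 1/4·91 + 3/4·31 = 46. Off-path (high deductible) belief 2/3 gives 2/3·91 + 1/3·31 = 71.
Safe: low deductible gives 46 − 0 = 46; high deductible gives 71 − 27 = 44. Stays. ✓
Risky: low deductible gives 46 − 0 = 46; high deductible gives 71 − 81 = -10. Stays. ✓
Beliefs are Bayes-consistent on-path and both types best-respond.

Yes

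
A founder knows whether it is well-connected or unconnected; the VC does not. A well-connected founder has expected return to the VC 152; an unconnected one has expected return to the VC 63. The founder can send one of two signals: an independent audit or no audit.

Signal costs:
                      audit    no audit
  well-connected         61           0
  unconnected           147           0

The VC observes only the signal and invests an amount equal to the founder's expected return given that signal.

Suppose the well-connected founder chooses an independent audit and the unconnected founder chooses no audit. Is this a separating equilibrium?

Yes

Under separation the VC infers type exactly: audit → well-connected (pays 152), no audit → unconnected (pays 63).
Well-connected: audit gives 152 − 61 = 91; no audit gives 63 − 0 = 63. No deviation. ✓
Unconnected: no audit gives 63 − 0 = 63; audit gives 152 − 147 = 5. No deviation. ✓
Neither type gains from mimicking the other.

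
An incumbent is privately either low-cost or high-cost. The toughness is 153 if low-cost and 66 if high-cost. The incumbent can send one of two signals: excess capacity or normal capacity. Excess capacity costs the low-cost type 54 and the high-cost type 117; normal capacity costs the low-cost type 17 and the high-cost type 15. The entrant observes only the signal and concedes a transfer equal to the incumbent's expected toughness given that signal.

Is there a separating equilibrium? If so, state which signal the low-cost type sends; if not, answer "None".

Try low-cost → excess capacity, high-cost → normal capacity:
  Under separation the entrant infers type exactly: excess capacity → low-cost (pays 153), normal capacity → high-cost (pays 66).
  Low-cost: excess capacity gives 153 − 54 = 99; normal capacity gives 66 − 17 = 49. No deviation. ✓
  High-cost: normal capacity gives 66 − 15 = 51; excess capacity gives 153 − 117 = 36. No deviation. ✓
Both hold — the low-cost type sends excess capacity.

excess capacity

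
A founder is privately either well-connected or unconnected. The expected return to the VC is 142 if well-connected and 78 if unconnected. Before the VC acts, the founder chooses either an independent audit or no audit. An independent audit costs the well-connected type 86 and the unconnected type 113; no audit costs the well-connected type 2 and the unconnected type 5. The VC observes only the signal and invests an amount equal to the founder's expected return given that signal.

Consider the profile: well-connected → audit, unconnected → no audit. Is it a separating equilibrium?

Under separation the VC infers type exactly: audit → well-connected (pays 142), no audit → unconnected (pays 78).
Well-connected: audit gives 142 − 86 = 56; no audit gives 78 − 2 = 76. Would deviate. ✗
Unconnected: no audit gives 78 − 5 = 73; audit gives 142 − 113 = 29. No deviation. ✓

No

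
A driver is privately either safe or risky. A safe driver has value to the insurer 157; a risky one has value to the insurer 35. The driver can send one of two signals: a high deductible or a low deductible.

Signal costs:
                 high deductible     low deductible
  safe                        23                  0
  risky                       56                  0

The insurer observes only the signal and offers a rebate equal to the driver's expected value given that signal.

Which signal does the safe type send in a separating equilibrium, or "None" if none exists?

Try safe → high deductible, risky → low deductible:
  If types separate, high deductible earns payment 157 and low deductible earns 35.
  Safe: high deductible gives 157 − 23 = 134; low deductible gives 35 − 0 = 35. No deviation. ✓
  Risky: low deductible gives 35 − 0 = 35; high deductible gives 157 − 56 = 101. Would deviate. ✗
Try safe → low deductible, risky → high deductible:
  If types separate, low deductible earns payment 157 and high deductible earns 35.
  Safe: low deductible gives 157 − 0 = 157; high deductible gives 35 − 23 = 12. No deviation. ✓
  Risky: high deductible gives 35 − 56 = -21; low deductible gives 157 − 0 = 157. Would deviate. ✗
Neither assignment is incentive-compatible.

None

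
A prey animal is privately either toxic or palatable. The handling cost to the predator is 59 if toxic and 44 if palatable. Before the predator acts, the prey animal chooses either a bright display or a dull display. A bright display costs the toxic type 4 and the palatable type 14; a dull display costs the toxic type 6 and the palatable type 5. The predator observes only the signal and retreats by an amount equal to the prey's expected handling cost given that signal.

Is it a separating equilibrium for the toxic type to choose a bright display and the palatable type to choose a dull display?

If types separate, bright display earns payment 59 and dull display earns 44.
Toxic: bright display gives 59 − 4 = 55; dull display gives 44 − 6 = 38. No deviation. ✓
Palatable: dull display gives 44 − 5 = 39; bright display gives 59 − 14 = 45. Would deviate. ✗

No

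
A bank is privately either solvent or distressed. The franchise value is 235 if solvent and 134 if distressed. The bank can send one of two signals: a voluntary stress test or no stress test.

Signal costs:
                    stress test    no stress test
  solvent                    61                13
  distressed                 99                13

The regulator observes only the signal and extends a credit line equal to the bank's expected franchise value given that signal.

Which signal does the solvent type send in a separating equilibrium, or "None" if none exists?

None

Try solvent → stress test, distressed → no stress test:
  If types separate, stress test earns payment 235 and no stress test earns 134.
  Solvent: stress test gives 235 − 61 = 174; no stress test gives 134 − 13 = 121. No deviation. ✓
  Distressed: no stress test gives 134 − 13 = 121; stress test gives 235 − 99 = 136. Would deviate. ✗
Try solvent → no stress test, distressed → stress test:
  If types separate, no stress test earns payment 235 and stress test earns 134.
  Solvent: no stress test gives 235 − 13 = 222; stress test gives 134 − 61 = 73. No deviation. ✓
  Distressed: stress test gives 134 − 99 = 35; no stress test gives 235 − 13 = 222. Would deviate. ✗
Neither assignment is incentive-compatible.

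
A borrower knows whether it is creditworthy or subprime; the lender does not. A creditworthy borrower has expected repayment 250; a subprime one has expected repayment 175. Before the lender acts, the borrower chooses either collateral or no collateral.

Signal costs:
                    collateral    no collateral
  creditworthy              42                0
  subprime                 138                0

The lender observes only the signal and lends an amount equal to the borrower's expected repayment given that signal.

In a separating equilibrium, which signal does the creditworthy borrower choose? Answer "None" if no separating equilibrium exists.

collateral

Try creditworthy → collateral, subprime → no collateral:
  If types separate, collateral earns payment 250 and no collateral earns 175.
  Creditworthy: collateral gives 250 − 42 = 208; no collateral gives 175 − 0 = 175. No deviation. ✓
  Subprime: no collateral gives 175 − 0 = 175; collateral gives 250 − 138 = 112. No deviation. ✓
Both hold — the creditworthy type sends collateral.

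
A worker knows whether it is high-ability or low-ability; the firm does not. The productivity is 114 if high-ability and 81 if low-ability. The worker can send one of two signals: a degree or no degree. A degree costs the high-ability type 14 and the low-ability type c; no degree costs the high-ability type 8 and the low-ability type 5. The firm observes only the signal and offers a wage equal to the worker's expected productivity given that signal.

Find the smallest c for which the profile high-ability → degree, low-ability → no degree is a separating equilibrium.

38

Under separation: degree → high-ability (pays 114); no degree → low-ability (pays 81).
High-ability: 114 − 14 = 100 ≥ 81 − 8 = 73. Holds regardless of c. ✓
Low-ability: 81 − 5 ≥ 114 − c, so c ≥ 114 − 76 = 38.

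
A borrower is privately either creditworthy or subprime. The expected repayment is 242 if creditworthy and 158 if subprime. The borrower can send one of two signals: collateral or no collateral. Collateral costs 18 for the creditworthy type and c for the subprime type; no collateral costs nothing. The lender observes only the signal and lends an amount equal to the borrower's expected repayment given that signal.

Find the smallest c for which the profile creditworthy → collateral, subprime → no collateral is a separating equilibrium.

Under separation: collateral → creditworthy (pays 242); no collateral → subprime (pays 158).
Creditworthy: 242 − 18 = 224 ≥ 158 − 0 = 158. Holds regardless of c. ✓
Subprime: 158 − 0 ≥ 242 − c, so c ≥ 242 − 158 = 84.

84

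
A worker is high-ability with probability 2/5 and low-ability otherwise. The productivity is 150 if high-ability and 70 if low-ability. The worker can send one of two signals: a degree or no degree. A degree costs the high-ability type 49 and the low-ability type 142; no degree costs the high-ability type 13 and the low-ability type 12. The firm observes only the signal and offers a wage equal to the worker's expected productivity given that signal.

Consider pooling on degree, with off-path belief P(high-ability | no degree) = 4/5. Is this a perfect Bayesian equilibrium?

At the pooled signal (degree) the firm holds the prior 2/5 and pays 2/5·150 + 3/5·70 = 102. Off-path (no degree) belief 4/5 gives 4/5·150 + 1/5·70 = 134.
High-ability: degree gives 102 − 49 = 53; no degree gives 134 − 13 = 121. Deviates. ✗
Low-ability: degree gives 102 − 142 = -40; no degree gives 134 − 12 = 122. Deviates. ✗

No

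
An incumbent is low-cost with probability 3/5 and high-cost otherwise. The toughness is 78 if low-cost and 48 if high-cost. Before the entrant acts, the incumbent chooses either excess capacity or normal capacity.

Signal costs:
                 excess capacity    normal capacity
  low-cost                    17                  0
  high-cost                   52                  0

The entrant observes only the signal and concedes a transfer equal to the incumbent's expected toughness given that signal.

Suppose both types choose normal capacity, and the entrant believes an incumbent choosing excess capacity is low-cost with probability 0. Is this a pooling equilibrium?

On the equilibrium path (normal capacity) the entrant holds the prior 3/5 and pays 3/5·78 + 2/5·48 = 66. Off-path (excess capacity) belief 0 gives 0·78 + 1·48 = 48.
Low-cost: normal capacity gives 66 − 0 = 66; excess capacity gives 48 − 17 = 31. Stays. ✓
High-cost: normal capacity gives 66 − 0 = 66; excess capacity gives 48 − 52 = -4. Stays. ✓
Beliefs are Bayes-consistent on-path and both types best-respond.

Yes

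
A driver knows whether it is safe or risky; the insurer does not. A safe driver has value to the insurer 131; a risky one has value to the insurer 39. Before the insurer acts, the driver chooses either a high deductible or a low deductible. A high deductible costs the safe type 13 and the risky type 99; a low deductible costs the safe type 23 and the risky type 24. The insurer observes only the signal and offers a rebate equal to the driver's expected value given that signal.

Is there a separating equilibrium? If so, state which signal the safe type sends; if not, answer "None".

Try safe → high deductible, risky → low deductible:
  Under separation the insurer infers type exactly: high deductible → safe (pays 131), low deductible → risky (pays 39).
  Safe: high deductible gives 131 − 13 = 118; low deductible gives 39 − 23 = 16. No deviation. ✓
  Risky: low deductible gives 39 − 24 = 15; high deductible gives 131 − 99 = 32. Would deviate. ✗
Try safe → low deductible, risky → high deductible:
  Under separation the insurer infers type exactly: low deductible → safe (pays 131), high deductible → risky (pays 39).
  Safe: low deductible gives 131 − 23 = 108; high deductible gives 39 − 13 = 26. No deviation. ✓
  Risky: high deductible gives 39 − 99 = -60; low deductible gives 131 − 24 = 107. Would deviate. ✗
Neither assignment is incentive-compatible.

None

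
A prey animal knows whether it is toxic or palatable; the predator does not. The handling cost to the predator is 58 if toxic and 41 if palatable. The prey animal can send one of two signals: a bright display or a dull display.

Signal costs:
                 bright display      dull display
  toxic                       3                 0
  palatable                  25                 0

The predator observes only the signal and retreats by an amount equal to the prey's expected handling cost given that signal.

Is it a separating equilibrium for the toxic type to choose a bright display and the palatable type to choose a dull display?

Yes

Under separation the predator infers type exactly: bright display → toxic (pays 58), dull display → palatable (pays 41).
Toxic: bright display gives 58 − 3 = 55; dull display gives 41 − 0 = 41. No deviation. ✓
Palatable: dull display gives 41 − 0 = 41; bright display gives 58 − 25 = 33. No deviation. ✓
Both incentive constraints hold.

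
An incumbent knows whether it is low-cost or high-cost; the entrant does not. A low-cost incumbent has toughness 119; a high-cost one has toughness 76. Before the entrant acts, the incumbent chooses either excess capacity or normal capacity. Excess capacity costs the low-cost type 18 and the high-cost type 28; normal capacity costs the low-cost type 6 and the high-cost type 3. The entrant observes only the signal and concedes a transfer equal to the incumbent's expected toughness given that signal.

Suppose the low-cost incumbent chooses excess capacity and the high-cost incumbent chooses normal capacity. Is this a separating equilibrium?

No

If types separate, excess capacity earns payment 119 and normal capacity earns 76.
Low-cost: excess capacity gives 119 − 18 = 101; normal capacity gives 76 − 6 = 70. No deviation. ✓
High-cost: normal capacity gives 76 − 3 = 73; excess capacity gives 119 − 28 = 91. Would deviate. ✗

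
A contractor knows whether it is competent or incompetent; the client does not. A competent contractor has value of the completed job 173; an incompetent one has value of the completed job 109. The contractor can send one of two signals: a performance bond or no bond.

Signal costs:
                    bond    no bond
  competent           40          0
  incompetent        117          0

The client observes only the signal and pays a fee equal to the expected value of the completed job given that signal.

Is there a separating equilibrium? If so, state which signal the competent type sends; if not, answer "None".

Try competent → bond, incompetent → no bond:
  If types separate, bond earns payment 173 and no bond earns 109.
  Competent: bond gives 173 − 40 = 133; no bond gives 109 − 0 = 109. No deviation. ✓
  Incompetent: no bond gives 109 − 0 = 109; bond gives 173 − 117 = 56. No deviation. ✓
Both hold — the competent type sends bond.

bond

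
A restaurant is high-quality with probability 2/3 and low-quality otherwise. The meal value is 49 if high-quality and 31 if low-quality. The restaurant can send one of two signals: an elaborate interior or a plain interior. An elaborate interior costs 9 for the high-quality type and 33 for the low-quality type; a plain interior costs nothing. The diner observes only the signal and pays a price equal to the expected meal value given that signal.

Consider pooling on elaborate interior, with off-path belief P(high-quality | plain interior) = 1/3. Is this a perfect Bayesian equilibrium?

At the pooled signal (elaborate interior) the diner holds the prior 2/3 and pays 2/3·49 + 1/3·31 = 43. Off-path (plain interior) belief 1/3 gives 1/3·49 + 2/3·31 = 37.
High-quality: elaborate interior gives 43 − 9 = 34; plain interior gives 37 − 0 = 37. Deviates. ✗
Low-quality: elaborate interior gives 43 − 33 = 10; plain interior gives 37 − 0 = 37. Deviates. ✗

No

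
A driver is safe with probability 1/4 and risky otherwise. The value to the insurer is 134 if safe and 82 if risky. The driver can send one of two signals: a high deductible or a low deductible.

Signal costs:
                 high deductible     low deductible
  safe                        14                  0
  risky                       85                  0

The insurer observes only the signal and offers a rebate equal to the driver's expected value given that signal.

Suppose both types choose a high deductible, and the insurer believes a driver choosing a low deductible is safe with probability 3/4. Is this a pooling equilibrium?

At the pooled signal (high deductible) the insurer holds the prior 1/4 and pays 1/4·134 + 3/4·82 = 95. Off-path (low deductible) belief 3/4 gives 3/4·134 + 1/4·82 = 121.
Safe: high deductible gives 95 − 14 = 81; low deductible gives 121 − 0 = 121. Deviates. ✗
Risky: high deductible gives 95 − 85 = 10; low deductible gives 121 − 0 = 121. Deviates. ✗

No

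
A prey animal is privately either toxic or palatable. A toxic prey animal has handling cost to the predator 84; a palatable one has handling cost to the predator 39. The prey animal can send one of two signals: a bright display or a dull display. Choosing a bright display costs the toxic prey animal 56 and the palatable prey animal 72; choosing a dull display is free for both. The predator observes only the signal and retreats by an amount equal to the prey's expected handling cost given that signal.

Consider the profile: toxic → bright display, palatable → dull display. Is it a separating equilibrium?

No

If types separate, bright display earns payment 84 and dull display earns 39.
Toxic: bright display gives 84 − 56 = 28; dull display gives 39 − 0 = 39. Would deviate. ✗
Palatable: dull display gives 39 − 0 = 39; bright display gives 84 − 72 = 12. No deviation. ✓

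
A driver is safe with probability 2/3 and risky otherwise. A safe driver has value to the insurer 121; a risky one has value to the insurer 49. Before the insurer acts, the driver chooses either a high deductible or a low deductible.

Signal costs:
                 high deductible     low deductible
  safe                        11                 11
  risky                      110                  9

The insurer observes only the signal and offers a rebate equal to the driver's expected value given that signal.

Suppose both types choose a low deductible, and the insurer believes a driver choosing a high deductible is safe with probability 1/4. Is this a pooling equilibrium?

At the pooled signal (low deductible) the insurer holds the prior 2/3 and pays 2/3·121 + 1/3·49 = 97. Off-path (high deductible) belief 1/4 gives 1/4·121 + 3/4·49 = 67.
Safe: low deductible gives 97 − 11 = 86; high deductible gives 67 − 11 = 56. Stays. ✓
Risky: low deductible gives 97 − 9 = 88; high deductible gives 67 − 110 = -43. Stays. ✓

Yes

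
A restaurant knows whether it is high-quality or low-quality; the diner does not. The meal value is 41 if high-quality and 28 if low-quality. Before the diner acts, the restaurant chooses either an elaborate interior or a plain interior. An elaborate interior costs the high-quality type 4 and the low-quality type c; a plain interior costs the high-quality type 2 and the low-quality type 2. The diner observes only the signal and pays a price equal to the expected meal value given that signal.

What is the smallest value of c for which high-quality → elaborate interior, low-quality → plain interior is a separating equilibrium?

Under separation: elaborate interior → high-quality (pays 41); plain interior → low-quality (pays 28).
High-quality: 41 − 4 = 37 ≥ 28 − 2 = 26. Holds regardless of c. ✓
Low-quality: 28 − 2 ≥ 41 − c, so c ≥ 41 − 26 = 15.

15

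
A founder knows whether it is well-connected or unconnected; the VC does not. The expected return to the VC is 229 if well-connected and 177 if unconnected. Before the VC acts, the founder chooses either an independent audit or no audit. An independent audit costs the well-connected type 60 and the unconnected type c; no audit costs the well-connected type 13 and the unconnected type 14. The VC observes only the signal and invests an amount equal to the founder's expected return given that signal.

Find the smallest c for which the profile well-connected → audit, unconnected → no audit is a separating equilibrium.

66

Under separation: audit → well-connected (pays 229); no audit → unconnected (pays 177).
Well-connected: 229 − 60 = 169 ≥ 177 − 13 = 164. Holds regardless of c. ✓
Unconnected: 177 − 14 ≥ 229 − c, so c ≥ 229 − 163 = 66.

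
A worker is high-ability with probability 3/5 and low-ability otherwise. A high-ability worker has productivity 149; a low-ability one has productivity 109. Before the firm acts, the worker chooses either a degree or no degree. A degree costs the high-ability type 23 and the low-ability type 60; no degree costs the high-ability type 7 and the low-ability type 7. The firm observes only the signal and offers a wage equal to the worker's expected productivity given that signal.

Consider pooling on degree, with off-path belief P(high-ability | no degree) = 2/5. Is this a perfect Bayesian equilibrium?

At the pooled signal (degree) the firm holds the prior 3/5 and pays 3/5·149 + 2/5·109 = 133. Off-path (no degree) belief 2/5 gives 2/5·149 + 3/5·109 = 125.
High-ability: degree gives 133 − 23 = 110; no degree gives 125 − 7 = 118. Deviates. ✗
Low-ability: degree gives 133 − 60 = 73; no degree gives 125 − 7 = 118. Deviates. ✗

No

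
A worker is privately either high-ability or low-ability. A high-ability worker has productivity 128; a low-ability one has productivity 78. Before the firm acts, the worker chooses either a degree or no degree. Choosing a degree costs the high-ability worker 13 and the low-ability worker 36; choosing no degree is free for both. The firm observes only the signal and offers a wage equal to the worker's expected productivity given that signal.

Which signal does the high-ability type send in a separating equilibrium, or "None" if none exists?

None

Try high-ability → degree, low-ability → no degree:
  If types separate, degree earns payment 128 and no degree earns 78.
  High-ability: degree gives 128 − 13 = 115; no degree gives 78 − 0 = 78. No deviation. ✓
  Low-ability: no degree gives 78 − 0 = 78; degree gives 128 − 36 = 92. Would deviate. ✗
Try high-ability → no degree, low-ability → degree:
  If types separate, no degree earns payment 128 and degree earns 78.
  High-ability: no degree gives 128 − 0 = 128; degree gives 78 − 13 = 65. No deviation. ✓
  Low-ability: degree gives 78 − 36 = 42; no degree gives 128 − 0 = 128. Would deviate. ✗
Neither assignment is incentive-compatible.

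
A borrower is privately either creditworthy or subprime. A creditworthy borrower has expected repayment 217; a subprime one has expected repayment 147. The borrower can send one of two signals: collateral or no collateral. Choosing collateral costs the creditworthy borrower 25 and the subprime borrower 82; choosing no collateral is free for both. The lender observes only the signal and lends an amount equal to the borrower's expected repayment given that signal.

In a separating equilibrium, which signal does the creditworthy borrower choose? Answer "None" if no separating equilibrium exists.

Try creditworthy → collateral, subprime → no collateral:
  If types separate, collateral earns payment 217 and no collateral earns 147.
  Creditworthy: collateral gives 217 − 25 = 192; no collateral gives 147 − 0 = 147. No deviation. ✓
  Subprime: no collateral gives 147 − 0 = 147; collateral gives 217 − 82 = 135. No deviation. ✓
Both hold — the creditworthy type sends collateral.

collateral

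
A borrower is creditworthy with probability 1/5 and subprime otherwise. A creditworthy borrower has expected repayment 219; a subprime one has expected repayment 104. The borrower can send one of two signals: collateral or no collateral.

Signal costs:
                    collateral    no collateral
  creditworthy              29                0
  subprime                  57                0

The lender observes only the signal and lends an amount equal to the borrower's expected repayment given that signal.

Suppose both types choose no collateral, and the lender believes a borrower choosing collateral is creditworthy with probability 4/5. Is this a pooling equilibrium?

On the equilibrium path (no collateral) the lender holds the prior 1/5 and pays 1/5·219 + 4/5·104 = 127. Off-path (collateral) belief 4/5 gives 4/5·219 + 1/5·104 = 196.
Creditworthy: no collateral gives 127 − 0 = 127; collateral gives 196 − 29 = 167. Deviates. ✗
Subprime: no collateral gives 127 − 0 = 127; collateral gives 196 − 57 = 139. Deviates. ✗

No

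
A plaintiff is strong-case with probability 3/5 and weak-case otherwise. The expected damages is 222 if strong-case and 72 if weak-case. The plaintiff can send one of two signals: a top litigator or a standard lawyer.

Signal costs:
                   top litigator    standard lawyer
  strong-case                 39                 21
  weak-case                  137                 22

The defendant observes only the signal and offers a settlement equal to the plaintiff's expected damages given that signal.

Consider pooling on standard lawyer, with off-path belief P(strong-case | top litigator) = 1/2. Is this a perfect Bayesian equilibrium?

Yes

At the pooled signal (standard lawyer) the defendant holds the prior 3/5 and pays 3/5·222 + 2/5·72 = 162. Off-path (top litigator) belief 1/2 gives 1/2·222 + 1/2·72 = 147.
Strong-case: standard lawyer gives 162 − 21 = 141; top litigator gives 147 − 39 = 108. Stays. ✓
Weak-case: standard lawyer gives 162 − 22 = 140; top litigator gives 147 − 137 = 10. Stays. ✓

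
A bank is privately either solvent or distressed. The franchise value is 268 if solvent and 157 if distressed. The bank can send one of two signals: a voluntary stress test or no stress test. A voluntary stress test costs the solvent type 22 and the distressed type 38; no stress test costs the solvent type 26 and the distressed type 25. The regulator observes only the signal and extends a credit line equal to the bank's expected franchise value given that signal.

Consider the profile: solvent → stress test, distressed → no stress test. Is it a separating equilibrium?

If types separate, stress test earns payment 268 and no stress test earns 157.
Solvent: stress test gives 268 − 22 = 246; no stress test gives 157 − 26 = 131. No deviation. ✓
Distressed: no stress test gives 157 − 25 = 132; stress test gives 268 − 38 = 230. Would deviate. ✗

No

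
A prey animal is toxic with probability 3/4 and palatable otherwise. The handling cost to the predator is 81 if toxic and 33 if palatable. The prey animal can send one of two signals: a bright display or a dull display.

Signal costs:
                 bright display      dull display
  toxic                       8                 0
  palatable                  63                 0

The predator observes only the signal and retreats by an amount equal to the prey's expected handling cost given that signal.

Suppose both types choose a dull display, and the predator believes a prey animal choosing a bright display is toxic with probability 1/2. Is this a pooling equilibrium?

At the pooled signal (dull display) the predator holds the prior 3/4 and pays 3/4·81 + 1/4·33 = 69. Off-path (bright display) belief 1/2 gives 1/2·81 + 1/2·33 = 57.
Toxic: dull display gives 69 − 0 = 69; bright display gives 57 − 8 = 49. Stays. ✓
Palatable: dull display gives 69 − 0 = 69; bright display gives 57 − 63 = -6. Stays. ✓

Yes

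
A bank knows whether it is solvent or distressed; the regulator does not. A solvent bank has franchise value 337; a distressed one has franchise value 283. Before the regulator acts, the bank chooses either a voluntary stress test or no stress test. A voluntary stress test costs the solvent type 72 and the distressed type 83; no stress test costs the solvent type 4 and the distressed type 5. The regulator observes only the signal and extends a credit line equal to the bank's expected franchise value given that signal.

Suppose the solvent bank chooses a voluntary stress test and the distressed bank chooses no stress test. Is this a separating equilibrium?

If types separate, stress test earns payment 337 and no stress test earns 283.
Solvent: stress test gives 337 − 72 = 265; no stress test gives 283 − 4 = 279. Would deviate. ✗
Distressed: no stress test gives 283 − 5 = 278; stress test gives 337 − 83 = 254. No deviation. ✓

No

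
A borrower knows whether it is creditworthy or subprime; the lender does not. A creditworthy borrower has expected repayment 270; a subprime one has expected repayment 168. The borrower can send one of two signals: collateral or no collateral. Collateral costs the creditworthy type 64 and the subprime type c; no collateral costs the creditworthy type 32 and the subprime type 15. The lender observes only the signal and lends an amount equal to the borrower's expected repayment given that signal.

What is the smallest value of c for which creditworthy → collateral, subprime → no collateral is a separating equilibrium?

Under separation: collateral → creditworthy (pays 270); no collateral → subprime (pays 168).
Creditworthy: 270 − 64 = 206 ≥ 168 − 32 = 136. Holds regardless of c. ✓
Subprime: 168 − 15 ≥ 270 − c, so c ≥ 270 − 153 = 117.

117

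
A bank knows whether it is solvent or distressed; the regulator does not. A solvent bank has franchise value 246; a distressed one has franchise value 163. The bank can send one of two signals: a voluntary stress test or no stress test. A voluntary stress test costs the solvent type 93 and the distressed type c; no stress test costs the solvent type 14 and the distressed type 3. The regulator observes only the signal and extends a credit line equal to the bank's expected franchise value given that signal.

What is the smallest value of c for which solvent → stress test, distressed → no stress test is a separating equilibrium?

Under separation: stress test → solvent (pays 246); no stress test → distressed (pays 163).
Solvent: 246 − 93 = 153 ≥ 163 − 14 = 149. Holds regardless of c. ✓
Distressed: 163 − 3 ≥ 246 − c, so c ≥ 246 − 160 = 86.

86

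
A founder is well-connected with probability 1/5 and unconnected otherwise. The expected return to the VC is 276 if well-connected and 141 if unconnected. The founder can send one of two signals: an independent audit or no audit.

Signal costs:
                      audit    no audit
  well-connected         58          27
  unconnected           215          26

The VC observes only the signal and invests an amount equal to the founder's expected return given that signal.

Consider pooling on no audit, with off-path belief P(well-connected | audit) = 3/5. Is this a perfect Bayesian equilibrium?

No

At the pooled signal (no audit) the VC holds the prior 1/5 and pays 1/5·276 + 4/5·141 = 168. Off-path (audit) belief 3/5 gives 3/5·276 + 2/5·141 = 222.
Well-connected: no audit gives 168 − 27 = 141; audit gives 222 − 58 = 164. Deviates. ✗
Unconnected: no audit gives 168 − 26 = 142; audit gives 222 − 215 = 7. Stays. ✓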